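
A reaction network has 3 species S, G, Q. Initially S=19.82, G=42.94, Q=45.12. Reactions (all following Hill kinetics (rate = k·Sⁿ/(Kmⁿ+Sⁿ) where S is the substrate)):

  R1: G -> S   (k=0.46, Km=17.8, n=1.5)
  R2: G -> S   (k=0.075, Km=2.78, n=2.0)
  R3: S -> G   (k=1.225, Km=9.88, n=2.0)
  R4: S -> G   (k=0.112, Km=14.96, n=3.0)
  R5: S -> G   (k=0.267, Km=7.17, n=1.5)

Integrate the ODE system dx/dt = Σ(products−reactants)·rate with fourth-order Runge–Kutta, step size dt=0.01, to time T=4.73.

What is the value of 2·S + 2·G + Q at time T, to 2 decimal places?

Value at T = 170.64

Check how each reaction changes W = 2·S + 2·G + Q (weight of products minus weight of reactants):
R1: G -> S: (2·1) − (2·1) = 2 − 2 = 0
R2: G -> S: (2·1) − (2·1) = 2 − 2 = 0
R3: S -> G: (2·1) − (2·1) = 2 − 2 = 0
R4: S -> G: (2·1) − (2·1) = 2 − 2 = 0
R5: S -> G: (2·1) − (2·1) = 2 − 2 = 0
Every reaction leaves W unchanged, so W is conserved and no simulation is needed: W(T) = W(0) = 2·19.82 + 2·42.94 + 45.12 = 170.64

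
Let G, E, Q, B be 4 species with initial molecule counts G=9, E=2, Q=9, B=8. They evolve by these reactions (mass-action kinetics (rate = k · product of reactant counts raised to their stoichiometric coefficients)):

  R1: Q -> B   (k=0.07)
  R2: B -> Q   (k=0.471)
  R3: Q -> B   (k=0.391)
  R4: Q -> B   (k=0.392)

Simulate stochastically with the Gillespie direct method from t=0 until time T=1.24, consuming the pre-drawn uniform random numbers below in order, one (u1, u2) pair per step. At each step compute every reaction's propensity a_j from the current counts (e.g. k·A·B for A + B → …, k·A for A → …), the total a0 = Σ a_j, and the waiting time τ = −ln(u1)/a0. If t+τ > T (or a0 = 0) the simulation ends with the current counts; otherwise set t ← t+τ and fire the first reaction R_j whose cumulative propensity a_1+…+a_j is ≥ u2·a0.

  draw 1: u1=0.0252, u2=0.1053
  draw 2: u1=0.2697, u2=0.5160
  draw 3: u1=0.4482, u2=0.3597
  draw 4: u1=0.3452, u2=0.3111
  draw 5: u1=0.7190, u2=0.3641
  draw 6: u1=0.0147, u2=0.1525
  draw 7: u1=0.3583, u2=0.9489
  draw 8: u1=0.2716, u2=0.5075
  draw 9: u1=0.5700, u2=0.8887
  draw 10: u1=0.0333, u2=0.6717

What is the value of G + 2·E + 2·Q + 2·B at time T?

Value at T = 47

Check how each reaction changes W = G + 2·E + 2·Q + 2·B (weight of products minus weight of reactants):
R1: Q -> B: (2·1) − (2·1) = 2 − 2 = 0
R2: B -> Q: (2·1) − (2·1) = 2 − 2 = 0
R3: Q -> B: (2·1) − (2·1) = 2 − 2 = 0
R4: Q -> B: (2·1) − (2·1) = 2 − 2 = 0
Every reaction leaves W unchanged, so W is conserved and no simulation is needed: W(T) = W(0) = 9 + 2·2 + 2·9 + 2·8 = 47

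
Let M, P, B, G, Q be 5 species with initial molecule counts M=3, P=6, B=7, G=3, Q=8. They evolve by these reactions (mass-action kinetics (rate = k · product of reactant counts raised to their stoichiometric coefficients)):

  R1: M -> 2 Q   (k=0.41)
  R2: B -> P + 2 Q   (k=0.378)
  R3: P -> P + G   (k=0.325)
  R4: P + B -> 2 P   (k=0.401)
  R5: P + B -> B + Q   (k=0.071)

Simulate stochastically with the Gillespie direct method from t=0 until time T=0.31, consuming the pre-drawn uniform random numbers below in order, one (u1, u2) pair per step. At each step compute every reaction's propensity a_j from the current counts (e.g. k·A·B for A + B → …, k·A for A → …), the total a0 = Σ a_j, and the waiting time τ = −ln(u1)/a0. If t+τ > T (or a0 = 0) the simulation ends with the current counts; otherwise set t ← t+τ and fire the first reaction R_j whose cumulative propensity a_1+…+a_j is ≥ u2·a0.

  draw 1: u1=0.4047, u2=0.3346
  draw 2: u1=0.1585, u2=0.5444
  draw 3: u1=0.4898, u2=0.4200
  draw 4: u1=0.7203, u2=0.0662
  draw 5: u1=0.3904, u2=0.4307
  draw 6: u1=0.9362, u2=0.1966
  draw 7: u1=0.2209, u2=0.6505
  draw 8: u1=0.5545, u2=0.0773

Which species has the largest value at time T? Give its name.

Dominant species at T: P

t=0.000: M=3 P=6 B=7 G=3 Q=8
Draw 1: a1=1.230, a2=2.646, a3=1.950, a4=16.842, a5=2.982, a0=25.650; τ=−ln(0.4047)/25.650=0.035 → t=0.035; u2·a0=0.3346·25.650=8.582; a1+…+a3=5.826 < 8.582 ≤ a1+…+a4=22.668 → R4 fires; M=3 P=7 B=6 G=3 Q=8
Draw 2: a1=1.230, a2=2.268, a3=2.275, a4=16.842, a5=2.982, a0=25.597; τ=−ln(0.1585)/25.597=0.072 → t=0.107; u2·a0=0.5444·25.597=13.935; a1+…+a3=5.773 < 13.935 ≤ a1+…+a4=22.615 → R4 fires; M=3 P=8 B=5 G=3 Q=8
Draw 3: a1=1.230, a2=1.890, a3=2.600, a4=16.040, a5=2.840, a0=24.600; τ=−ln(0.4898)/24.600=0.029 → t=0.136; u2·a0=0.4200·24.600=10.332; a1+…+a3=5.720 < 10.332 ≤ a1+…+a4=21.760 → R4 fires; M=3 P=9 B=4 G=3 Q=8
Draw 4: a1=1.230, a2=1.512, a3=2.925, a4=14.436, a5=2.556, a0=22.659; τ=−ln(0.7203)/22.659=0.014 → t=0.151; u2·a0=0.0662·22.659=1.500; a1=1.230 < 1.500 ≤ a1+a2=2.742 → R2 fires; M=3 P=10 B=3 G=3 Q=10
Draw 5: a1=1.230, a2=1.134, a3=3.250, a4=12.030, a5=2.130, a0=19.774; τ=−ln(0.3904)/19.774=0.048 → t=0.198; u2·a0=0.4307·19.774=8.517; a1+…+a3=5.614 < 8.517 ≤ a1+…+a4=17.644 → R4 fires; M=3 P=11 B=2 G=3 Q=10
Draw 6: a1=1.230, a2=0.756, a3=3.575, a4=8.822, a5=1.562, a0=15.945; τ=−ln(0.9362)/15.945=0.004 → t=0.202; u2·a0=0.1966·15.945=3.135; a1+a2=1.986 < 3.135 ≤ a1+…+a3=5.561 → R3 fires; M=3 P=11 B=2 G=4 Q=10
Draw 7: a1=1.230, a2=0.756, a3=3.575, a4=8.822, a5=1.562, a0=15.945; τ=−ln(0.2209)/15.945=0.095 → t=0.297; u2·a0=0.6505·15.945=10.372; a1+…+a3=5.561 < 10.372 ≤ a1+…+a4=14.383 → R4 fires; M=3 P=12 B=1 G=4 Q=10
Draw 8: a1=1.230, a2=0.378, a3=3.900, a4=4.812, a5=0.852, a0=11.172; τ=−ln(0.5545)/11.172=0.053 → t=0.350 > T=0.31: stop.
At T=0.31: M=3 P=12 B=1 G=4 Q=10; the largest is P.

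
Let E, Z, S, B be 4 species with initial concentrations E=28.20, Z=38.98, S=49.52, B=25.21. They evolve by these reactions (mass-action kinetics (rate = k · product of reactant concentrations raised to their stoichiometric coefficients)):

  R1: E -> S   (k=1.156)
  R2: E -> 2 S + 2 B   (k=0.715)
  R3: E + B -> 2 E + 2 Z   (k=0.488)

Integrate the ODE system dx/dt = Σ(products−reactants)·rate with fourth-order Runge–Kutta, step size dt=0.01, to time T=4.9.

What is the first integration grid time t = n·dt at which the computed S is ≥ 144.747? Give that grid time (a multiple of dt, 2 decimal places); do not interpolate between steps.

RK4 with dt=0.01: 490 steps to T=4.9. Trajectory (selected grid times):
t=0.00: E=28.20 Z=38.98 S=49.52 B=25.21
t=0.54: E=40.21 Z=150.11 S=109.72 B=2.93
t=0.90: E=34.31 Z=188.40 S=144.33 B=2.93
t=0.91: E=34.16 Z=189.38 S=145.22 B=2.93
t=1.09: E=31.55 Z=206.28 S=160.50 B=2.93
t=1.63: E=24.87 Z=249.65 S=199.71 B=2.93
t=2.18: E=19.51 Z=284.38 S=231.12 B=2.93
t=2.72: E=15.38 Z=311.19 S=255.36 B=2.93
t=3.27: E=12.06 Z=332.67 S=274.78 B=2.93
t=3.81: E=9.51 Z=349.25 S=289.77 B=2.93
t=4.36: E=7.46 Z=362.53 S=301.78 B=2.93
t=4.90: E=5.88 Z=372.78 S=311.05 B=2.93
S(0.90)=144.333 < 144.747 but S(0.91)=145.219 ≥ 144.747, so the first grid time is t=0.91.

Threshold first reached at t = 0.91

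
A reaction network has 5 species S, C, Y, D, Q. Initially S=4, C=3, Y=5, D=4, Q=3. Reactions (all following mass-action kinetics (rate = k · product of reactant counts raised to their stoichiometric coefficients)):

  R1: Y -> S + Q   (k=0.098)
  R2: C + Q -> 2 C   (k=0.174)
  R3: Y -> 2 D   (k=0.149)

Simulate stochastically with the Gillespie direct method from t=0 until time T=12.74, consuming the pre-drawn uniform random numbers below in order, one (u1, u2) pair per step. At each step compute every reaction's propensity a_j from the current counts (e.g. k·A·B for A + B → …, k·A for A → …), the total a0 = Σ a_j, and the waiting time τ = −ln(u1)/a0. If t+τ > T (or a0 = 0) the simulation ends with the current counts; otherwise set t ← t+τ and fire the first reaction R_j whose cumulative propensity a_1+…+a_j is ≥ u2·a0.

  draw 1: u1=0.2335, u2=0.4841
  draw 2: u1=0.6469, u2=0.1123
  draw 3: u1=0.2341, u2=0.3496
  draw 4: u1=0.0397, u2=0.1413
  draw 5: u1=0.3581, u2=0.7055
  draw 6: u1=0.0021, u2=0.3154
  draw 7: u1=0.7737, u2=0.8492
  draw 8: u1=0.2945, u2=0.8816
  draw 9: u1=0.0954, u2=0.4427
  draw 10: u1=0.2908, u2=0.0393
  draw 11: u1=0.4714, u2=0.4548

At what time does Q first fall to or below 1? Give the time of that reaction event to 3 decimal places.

t=0.000: S=4 C=3 Y=5 D=4 Q=3
Draw 1: a1=0.490, a2=1.566, a3=0.745, a0=2.801; τ=−ln(0.2335)/2.801=0.519 → t=0.519; u2·a0=0.4841·2.801=1.356; a1=0.490 < 1.356 ≤ a1+a2=2.056 → R2 fires; S=4 C=4 Y=5 D=4 Q=2
Draw 2: a1=0.490, a2=1.392, a3=0.745, a0=2.627; τ=−ln(0.6469)/2.627=0.166 → t=0.685; u2·a0=0.1123·2.627=0.295 ≤ a1=0.490 → R1 fires; S=5 C=4 Y=4 D=4 Q=3
Draw 3: a1=0.392, a2=2.088, a3=0.596, a0=3.076; τ=−ln(0.2341)/3.076=0.472 → t=1.157; u2·a0=0.3496·3.076=1.075; a1=0.392 < 1.075 ≤ a1+a2=2.480 → R2 fires; S=5 C=5 Y=4 D=4 Q=2
Draw 4: a1=0.392, a2=1.740, a3=0.596, a0=2.728; τ=−ln(0.0397)/2.728=1.183 → t=2.340; u2·a0=0.1413·2.728=0.385 ≤ a1=0.392 → R1 fires; S=6 C=5 Y=3 D=4 Q=3
Draw 5: a1=0.294, a2=2.610, a3=0.447, a0=3.351; τ=−ln(0.3581)/3.351=0.306 → t=2.646; u2·a0=0.7055·3.351=2.364; a1=0.294 < 2.364 ≤ a1+a2=2.904 → R2 fires; S=6 C=6 Y=3 D=4 Q=2
Draw 6: a1=0.294, a2=2.088, a3=0.447, a0=2.829; τ=−ln(0.0021)/2.829=2.180 → t=4.826; u2·a0=0.3154·2.829=0.892; a1=0.294 < 0.892 ≤ a1+a2=2.382 → R2 fires; S=6 C=7 Y=3 D=4 Q=1
Draw 7: a1=0.294, a2=1.218, a3=0.447, a0=1.959; τ=−ln(0.7737)/1.959=0.131 → t=4.957; u2·a0=0.8492·1.959=1.664; a1+a2=1.512 < 1.664 ≤ a1+…+a3=1.959 → R3 fires; S=6 C=7 Y=2 D=6 Q=1
Draw 8: a1=0.196, a2=1.218, a3=0.298, a0=1.712; τ=−ln(0.2945)/1.712=0.714 → t=5.671; u2·a0=0.8816·1.712=1.509; a1+a2=1.414 < 1.509 ≤ a1+…+a3=1.712 → R3 fires; S=6 C=7 Y=1 D=8 Q=1
Draw 9: a1=0.098, a2=1.218, a3=0.149, a0=1.465; τ=−ln(0.0954)/1.465=1.604 → t=7.275; u2·a0=0.4427·1.465=0.649; a1=0.098 < 0.649 ≤ a1+a2=1.316 → R2 fires; S=6 C=8 Y=1 D=8 Q=0
Draw 10: a1=0.098, a2=0.000, a3=0.149, a0=0.247; τ=−ln(0.2908)/0.247=5.000 → t=12.275; u2·a0=0.0393·0.247=0.010 ≤ a1=0.098 → R1 fires; S=7 C=8 Y=0 D=8 Q=1
Draw 11: a1=0.000, a2=1.392, a3=0.000, a0=1.392; τ=−ln(0.4714)/1.392=0.540 → t=12.815 > T=12.74: stop.
Q first becomes ≤ 1 when it reaches 1 at the event at t=4.826.

Threshold first reached at t = 4.826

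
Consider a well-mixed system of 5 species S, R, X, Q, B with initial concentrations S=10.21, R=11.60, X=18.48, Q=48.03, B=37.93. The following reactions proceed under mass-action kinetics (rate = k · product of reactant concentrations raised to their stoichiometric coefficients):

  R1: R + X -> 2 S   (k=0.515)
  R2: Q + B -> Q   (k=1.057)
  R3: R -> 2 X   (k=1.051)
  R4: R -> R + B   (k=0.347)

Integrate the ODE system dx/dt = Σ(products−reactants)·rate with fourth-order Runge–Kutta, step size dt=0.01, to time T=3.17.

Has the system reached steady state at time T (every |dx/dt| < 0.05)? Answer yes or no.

RK4 with dt=0.01: 317 steps to T=3.17. Trajectory (selected grid times):
t=0.00: S=10.21 R=11.60 X=18.48 Q=48.03 B=37.93
t=0.35: S=29.30 R=0.73 X=11.59 Q=48.03 B=0.01
t=0.70: S=30.42 R=0.07 X=11.23 Q=48.03 B=0.00
t=1.06: S=30.52 R=0.01 X=11.20 Q=48.03 B=0.00
t=1.41: S=30.53 R=0.00 X=11.20 Q=48.03 B=0.00
t=1.76: S=30.53 R=0.00 X=11.20 Q=48.03 B=0.00
t=2.11: S=30.53 R=0.00 X=11.20 Q=48.03 B=0.00
t=2.47: S=30.53 R=0.00 X=11.20 Q=48.03 B=0.00
t=2.82: S=30.53 R=0.00 X=11.20 Q=48.03 B=0.00
t=3.17: S=30.53 R=0.00 X=11.20 Q=48.03 B=0.00
Rates at T: R1=0.0000, R2=0.0000, R3=0.0000, R4=0.0000
dx/dt at T (Σ net stoichiometry × rate): S=+0.0000, R=-0.0000, X=-0.0000, Q=+0.0000, B=-0.0000
Largest |dx/dt| is |+0.0000| (S) < 0.05 → steady.

Steady state at T: yes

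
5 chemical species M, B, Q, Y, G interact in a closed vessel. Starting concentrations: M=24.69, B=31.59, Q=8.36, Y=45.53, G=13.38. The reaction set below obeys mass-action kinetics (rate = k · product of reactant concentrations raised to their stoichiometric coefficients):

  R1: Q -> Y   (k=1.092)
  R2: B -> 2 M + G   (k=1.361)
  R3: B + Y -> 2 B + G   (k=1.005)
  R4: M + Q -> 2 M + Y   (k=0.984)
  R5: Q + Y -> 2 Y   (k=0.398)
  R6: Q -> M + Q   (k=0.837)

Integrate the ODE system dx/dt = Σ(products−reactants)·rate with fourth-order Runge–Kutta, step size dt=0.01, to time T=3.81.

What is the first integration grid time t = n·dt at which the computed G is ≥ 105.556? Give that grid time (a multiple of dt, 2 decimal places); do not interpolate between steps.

RK4 with dt=0.01: 381 steps to T=3.81. Trajectory (selected grid times):
t=0.00: M=24.69 B=31.59 Q=8.36 Y=45.53 G=13.38
t=0.42: M=103.64 B=49.22 Q=0.00 Y=0.00 G=103.53
t=0.45: M=107.58 B=47.25 Q=0.00 Y=0.00 G=105.50
t=0.46: M=108.86 B=46.61 Q=0.00 Y=0.00 G=106.14
t=0.85: M=147.25 B=27.41 Q=0.00 Y=0.00 G=125.34
t=1.27: M=171.13 B=15.48 Q=0.00 Y=0.00 G=137.27
t=1.69: M=184.60 B=8.74 Q=0.00 Y=0.00 G=144.01
t=2.12: M=192.35 B=4.87 Q=0.00 Y=0.00 G=147.88
t=2.54: M=196.59 B=2.75 Q=0.00 Y=0.00 G=150.00
t=2.96: M=198.98 B=1.55 Q=0.00 Y=0.00 G=151.20
t=3.39: M=200.35 B=0.86 Q=0.00 Y=0.00 G=151.89
t=3.81: M=201.11 B=0.49 Q=0.00 Y=0.00 G=152.26
G(0.45)=105.498 < 105.556 but G(0.46)=106.137 ≥ 105.556, so the first grid time is t=0.46.

Threshold first reached at t = 0.46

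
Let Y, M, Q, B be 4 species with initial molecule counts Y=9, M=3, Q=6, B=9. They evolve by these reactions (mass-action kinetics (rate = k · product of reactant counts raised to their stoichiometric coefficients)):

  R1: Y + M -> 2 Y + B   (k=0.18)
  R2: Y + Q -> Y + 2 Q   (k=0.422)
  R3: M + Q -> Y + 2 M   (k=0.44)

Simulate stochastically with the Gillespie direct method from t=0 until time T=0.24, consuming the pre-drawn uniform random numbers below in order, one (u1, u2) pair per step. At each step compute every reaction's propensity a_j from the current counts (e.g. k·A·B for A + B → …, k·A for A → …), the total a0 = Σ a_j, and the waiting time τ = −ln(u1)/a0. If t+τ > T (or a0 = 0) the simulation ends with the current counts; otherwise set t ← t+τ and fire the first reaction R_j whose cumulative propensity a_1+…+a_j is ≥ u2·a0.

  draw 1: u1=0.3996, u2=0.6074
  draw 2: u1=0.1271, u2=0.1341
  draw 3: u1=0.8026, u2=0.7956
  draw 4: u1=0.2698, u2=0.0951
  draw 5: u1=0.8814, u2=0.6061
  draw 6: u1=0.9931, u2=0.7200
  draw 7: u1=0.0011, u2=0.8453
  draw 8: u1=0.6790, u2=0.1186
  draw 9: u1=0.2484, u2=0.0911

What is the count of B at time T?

B at T = 11

t=0.000: Y=9 M=3 Q=6 B=9
Draw 1: a1=4.860, a2=22.788, a3=7.920, a0=35.568; τ=−ln(0.3996)/35.568=0.026 → t=0.026; u2·a0=0.6074·35.568=21.604; a1=4.860 < 21.604 ≤ a1+a2=27.648 → R2 fires; Y=9 M=3 Q=7 B=9
Draw 2: a1=4.860, a2=26.586, a3=9.240, a0=40.686; τ=−ln(0.1271)/40.686=0.051 → t=0.076; u2·a0=0.1341·40.686=5.456; a1=4.860 < 5.456 ≤ a1+a2=31.446 → R2 fires; Y=9 M=3 Q=8 B=9
Draw 3: a1=4.860, a2=30.384, a3=10.560, a0=45.804; τ=−ln(0.8026)/45.804=0.005 → t=0.081; u2·a0=0.7956·45.804=36.442; a1+a2=35.244 < 36.442 ≤ a1+…+a3=45.804 → R3 fires; Y=10 M=4 Q=7 B=9
Draw 4: a1=7.200, a2=29.540, a3=12.320, a0=49.060; τ=−ln(0.2698)/49.060=0.027 → t=0.108; u2·a0=0.0951·49.060=4.666 ≤ a1=7.200 → R1 fires; Y=11 M=3 Q=7 B=10
Draw 5: a1=5.940, a2=32.494, a3=9.240, a0=47.674; τ=−ln(0.8814)/47.674=0.003 → t=0.111; u2·a0=0.6061·47.674=28.895; a1=5.940 < 28.895 ≤ a1+a2=38.434 → R2 fires; Y=11 M=3 Q=8 B=10
Draw 6: a1=5.940, a2=37.136, a3=10.560, a0=53.636; τ=−ln(0.9931)/53.636=0.000 → t=0.111; u2·a0=0.7200·53.636=38.618; a1=5.940 < 38.618 ≤ a1+a2=43.076 → R2 fires; Y=11 M=3 Q=9 B=10
Draw 7: a1=5.940, a2=41.778, a3=11.880, a0=59.598; τ=−ln(0.0011)/59.598=0.114 → t=0.225; u2·a0=0.8453·59.598=50.378; a1+a2=47.718 < 50.378 ≤ a1+…+a3=59.598 → R3 fires; Y=12 M=4 Q=8 B=10
Draw 8: a1=8.640, a2=40.512, a3=14.080, a0=63.232; τ=−ln(0.6790)/63.232=0.006 → t=0.231; u2·a0=0.1186·63.232=7.499 ≤ a1=8.640 → R1 fires; Y=13 M=3 Q=8 B=11
Draw 9: a1=7.020, a2=43.888, a3=10.560, a0=61.468; τ=−ln(0.2484)/61.468=0.023 → t=0.254 > T=0.24: stop.
Read off B at T=0.24: 11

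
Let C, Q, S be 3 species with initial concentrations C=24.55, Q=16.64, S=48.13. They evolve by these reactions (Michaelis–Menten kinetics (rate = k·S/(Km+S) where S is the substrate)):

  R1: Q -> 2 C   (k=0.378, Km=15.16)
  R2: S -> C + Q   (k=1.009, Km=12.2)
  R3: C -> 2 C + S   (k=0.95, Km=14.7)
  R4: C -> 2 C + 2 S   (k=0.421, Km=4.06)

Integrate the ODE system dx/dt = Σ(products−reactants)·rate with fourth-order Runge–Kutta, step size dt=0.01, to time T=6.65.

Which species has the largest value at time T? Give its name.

Dominant species at T: S

RK4 with dt=0.01: 665 steps to T=6.65. Trajectory (selected grid times):
t=0.00: C=24.55 Q=16.64 S=48.13
t=0.74: C=26.15 Q=17.09 S=48.52
t=1.48: C=27.78 Q=17.54 S=48.92
t=2.22: C=29.41 Q=17.98 S=49.33
t=2.96: C=31.06 Q=18.43 S=49.75
t=3.69: C=32.71 Q=18.87 S=50.18
t=4.43: C=34.39 Q=19.32 S=50.62
t=5.17: C=36.08 Q=19.76 S=51.07
t=5.91: C=37.79 Q=20.20 S=51.53
t=6.65: C=39.50 Q=20.65 S=52.00
At T=6.65: C=39.50 Q=20.65 S=52.00; the largest is S.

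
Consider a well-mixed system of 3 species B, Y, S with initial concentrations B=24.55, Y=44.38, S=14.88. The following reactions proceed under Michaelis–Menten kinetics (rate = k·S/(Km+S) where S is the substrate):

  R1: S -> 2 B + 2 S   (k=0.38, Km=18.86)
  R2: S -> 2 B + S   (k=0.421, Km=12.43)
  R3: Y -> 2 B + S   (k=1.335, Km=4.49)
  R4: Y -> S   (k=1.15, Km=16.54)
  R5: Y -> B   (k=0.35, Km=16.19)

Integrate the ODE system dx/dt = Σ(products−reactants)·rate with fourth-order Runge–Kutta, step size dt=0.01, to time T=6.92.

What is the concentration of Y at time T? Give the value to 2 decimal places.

RK4 with dt=0.01: 692 steps to T=6.92. Trajectory (selected grid times):
t=0.00: B=24.55 Y=44.38 S=14.88
t=0.77: B=27.24 Y=42.61 S=16.59
t=1.54: B=29.95 Y=40.85 S=18.29
t=2.31: B=32.68 Y=39.11 S=19.99
t=3.08: B=35.42 Y=37.38 S=21.68
t=3.84: B=38.14 Y=35.69 S=23.34
t=4.61: B=40.90 Y=34.00 S=25.02
t=5.38: B=43.67 Y=32.32 S=26.68
t=6.15: B=46.44 Y=30.66 S=28.34
t=6.92: B=49.21 Y=29.03 S=29.98
Read off Y at T=6.92: 29.03

Y at T = 29.03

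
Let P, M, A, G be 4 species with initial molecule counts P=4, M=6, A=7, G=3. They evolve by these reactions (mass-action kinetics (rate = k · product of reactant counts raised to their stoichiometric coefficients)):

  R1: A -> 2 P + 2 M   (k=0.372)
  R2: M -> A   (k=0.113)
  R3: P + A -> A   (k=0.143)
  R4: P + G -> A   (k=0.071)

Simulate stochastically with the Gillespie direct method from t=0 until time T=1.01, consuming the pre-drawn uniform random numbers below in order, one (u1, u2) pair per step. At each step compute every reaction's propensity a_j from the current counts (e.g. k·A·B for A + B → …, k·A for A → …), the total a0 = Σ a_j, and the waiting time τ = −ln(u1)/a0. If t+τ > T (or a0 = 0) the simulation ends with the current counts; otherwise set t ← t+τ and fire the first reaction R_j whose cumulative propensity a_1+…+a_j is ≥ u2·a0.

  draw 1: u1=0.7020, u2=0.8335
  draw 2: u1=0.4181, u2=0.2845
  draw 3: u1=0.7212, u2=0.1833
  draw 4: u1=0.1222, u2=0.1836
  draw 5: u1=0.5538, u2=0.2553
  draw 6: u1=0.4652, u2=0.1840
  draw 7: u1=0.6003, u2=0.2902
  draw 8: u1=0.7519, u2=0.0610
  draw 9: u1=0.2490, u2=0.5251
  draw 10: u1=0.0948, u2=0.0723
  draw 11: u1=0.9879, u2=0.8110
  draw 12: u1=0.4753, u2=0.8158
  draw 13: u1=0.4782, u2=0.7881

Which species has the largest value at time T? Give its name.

t=0.000: P=4 M=6 A=7 G=3
Draw 1: a1=2.604, a2=0.678, a3=4.004, a4=0.852, a0=8.138; τ=−ln(0.7020)/8.138=0.043 → t=0.043; u2·a0=0.8335·8.138=6.783; a1+a2=3.282 < 6.783 ≤ a1+…+a3=7.286 → R3 fires; P=3 M=6 A=7 G=3
Draw 2: a1=2.604, a2=0.678, a3=3.003, a4=0.639, a0=6.924; τ=−ln(0.4181)/6.924=0.126 → t=0.169; u2·a0=0.2845·6.924=1.970 ≤ a1=2.604 → R1 fires; P=5 M=8 A=6 G=3
Draw 3: a1=2.232, a2=0.904, a3=4.290, a4=1.065, a0=8.491; τ=−ln(0.7212)/8.491=0.038 → t=0.208; u2·a0=0.1833·8.491=1.556 ≤ a1=2.232 → R1 fires; P=7 M=10 A=5 G=3
Draw 4: a1=1.860, a2=1.130, a3=5.005, a4=1.491, a0=9.486; τ=−ln(0.1222)/9.486=0.222 → t=0.430; u2·a0=0.1836·9.486=1.742 ≤ a1=1.860 → R1 fires; P=9 M=12 A=4 G=3
Draw 5: a1=1.488, a2=1.356, a3=5.148, a4=1.917, a0=9.909; τ=−ln(0.5538)/9.909=0.060 → t=0.489; u2·a0=0.2553·9.909=2.530; a1=1.488 < 2.530 ≤ a1+a2=2.844 → R2 fires; P=9 M=11 A=5 G=3
Draw 6: a1=1.860, a2=1.243, a3=6.435, a4=1.917, a0=11.455; τ=−ln(0.4652)/11.455=0.067 → t=0.556; u2·a0=0.1840·11.455=2.108; a1=1.860 < 2.108 ≤ a1+a2=3.103 → R2 fires; P=9 M=10 A=6 G=3
Draw 7: a1=2.232, a2=1.130, a3=7.722, a4=1.917, a0=13.001; τ=−ln(0.6003)/13.001=0.039 → t=0.595; u2·a0=0.2902·13.001=3.773; a1+a2=3.362 < 3.773 ≤ a1+…+a3=11.084 → R3 fires; P=8 M=10 A=6 G=3
Draw 8: a1=2.232, a2=1.130, a3=6.864, a4=1.704, a0=11.930; τ=−ln(0.7519)/11.930=0.024 → t=0.619; u2·a0=0.0610·11.930=0.728 ≤ a1=2.232 → R1 fires; P=10 M=12 A=5 G=3
Draw 9: a1=1.860, a2=1.356, a3=7.150, a4=2.130, a0=12.496; τ=−ln(0.2490)/12.496=0.111 → t=0.730; u2·a0=0.5251·12.496=6.562; a1+a2=3.216 < 6.562 ≤ a1+…+a3=10.366 → R3 fires; P=9 M=12 A=5 G=3
Draw 10: a1=1.860, a2=1.356, a3=6.435, a4=1.917, a0=11.568; τ=−ln(0.0948)/11.568=0.204 → t=0.934; u2·a0=0.0723·11.568=0.836 ≤ a1=1.860 → R1 fires; P=11 M=14 A=4 G=3
Draw 11: a1=1.488, a2=1.582, a3=6.292, a4=2.343, a0=11.705; τ=−ln(0.9879)/11.705=0.001 → t=0.935; u2·a0=0.8110·11.705=9.493; a1+…+a3=9.362 < 9.493 ≤ a1+…+a4=11.705 → R4 fires; P=10 M=14 A=5 G=2
Draw 12: a1=1.860, a2=1.582, a3=7.150, a4=1.420, a0=12.012; τ=−ln(0.4753)/12.012=0.062 → t=0.997; u2·a0=0.8158·12.012=9.799; a1+a2=3.442 < 9.799 ≤ a1+…+a3=10.592 → R3 fires; P=9 M=14 A=5 G=2
Draw 13: a1=1.860, a2=1.582, a3=6.435, a4=1.278, a0=11.155; τ=−ln(0.4782)/11.155=0.066 → t=1.063 > T=1.01: stop.
At T=1.01: P=9 M=14 A=5 G=2; the largest is M.

Dominant species at T: M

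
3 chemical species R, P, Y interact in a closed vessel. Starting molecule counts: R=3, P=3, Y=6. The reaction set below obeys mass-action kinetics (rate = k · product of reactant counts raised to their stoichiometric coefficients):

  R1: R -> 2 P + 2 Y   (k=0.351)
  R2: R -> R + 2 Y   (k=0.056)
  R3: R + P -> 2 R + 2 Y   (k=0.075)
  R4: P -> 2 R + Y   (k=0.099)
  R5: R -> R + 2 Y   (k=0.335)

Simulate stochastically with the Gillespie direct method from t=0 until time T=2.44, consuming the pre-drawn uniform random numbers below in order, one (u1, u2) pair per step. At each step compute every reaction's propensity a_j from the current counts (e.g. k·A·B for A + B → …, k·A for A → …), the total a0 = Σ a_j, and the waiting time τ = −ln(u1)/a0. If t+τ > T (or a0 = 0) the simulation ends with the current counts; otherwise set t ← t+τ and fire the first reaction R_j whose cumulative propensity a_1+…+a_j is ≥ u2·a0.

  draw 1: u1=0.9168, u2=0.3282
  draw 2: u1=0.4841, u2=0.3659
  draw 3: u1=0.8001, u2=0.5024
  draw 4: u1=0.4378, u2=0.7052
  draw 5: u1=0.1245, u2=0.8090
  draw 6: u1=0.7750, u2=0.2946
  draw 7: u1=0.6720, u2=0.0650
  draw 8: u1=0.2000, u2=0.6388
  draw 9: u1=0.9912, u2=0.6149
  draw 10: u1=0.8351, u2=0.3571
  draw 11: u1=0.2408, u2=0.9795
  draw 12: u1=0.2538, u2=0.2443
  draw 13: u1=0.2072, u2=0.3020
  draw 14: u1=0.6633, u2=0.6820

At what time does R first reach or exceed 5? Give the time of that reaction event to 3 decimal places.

Threshold first reached at t = 1.720

t=0.000: R=3 P=3 Y=6
Draw 1: a1=1.053, a2=0.168, a3=0.675, a4=0.297, a5=1.005, a0=3.198; τ=−ln(0.9168)/3.198=0.027 → t=0.027; u2·a0=0.3282·3.198=1.050 ≤ a1=1.053 → R1 fires; R=2 P=5 Y=8
Draw 2: a1=0.702, a2=0.112, a3=0.750, a4=0.495, a5=0.670, a0=2.729; τ=−ln(0.4841)/2.729=0.266 → t=0.293; u2·a0=0.3659·2.729=0.999; a1+a2=0.814 < 0.999 ≤ a1+…+a3=1.564 → R3 fires; R=3 P=4 Y=10
Draw 3: a1=1.053, a2=0.168, a3=0.900, a4=0.396, a5=1.005, a0=3.522; τ=−ln(0.8001)/3.522=0.063 → t=0.356; u2·a0=0.5024·3.522=1.769; a1+a2=1.221 < 1.769 ≤ a1+…+a3=2.121 → R3 fires; R=4 P=3 Y=12
Draw 4: a1=1.404, a2=0.224, a3=0.900, a4=0.297, a5=1.340, a0=4.165; τ=−ln(0.4378)/4.165=0.198 → t=0.555; u2·a0=0.7052·4.165=2.937; a1+…+a4=2.825 < 2.937 ≤ a1+…+a5=4.165 → R5 fires; R=4 P=3 Y=14
Draw 5: a1=1.404, a2=0.224, a3=0.900, a4=0.297, a5=1.340, a0=4.165; τ=−ln(0.1245)/4.165=0.500 → t=1.055; u2·a0=0.8090·4.165=3.369; a1+…+a4=2.825 < 3.369 ≤ a1+…+a5=4.165 → R5 fires; R=4 P=3 Y=16
Draw 6: a1=1.404, a2=0.224, a3=0.900, a4=0.297, a5=1.340, a0=4.165; τ=−ln(0.7750)/4.165=0.061 → t=1.116; u2·a0=0.2946·4.165=1.227 ≤ a1=1.404 → R1 fires; R=3 P=5 Y=18
Draw 7: a1=1.053, a2=0.168, a3=1.125, a4=0.495, a5=1.005, a0=3.846; τ=−ln(0.6720)/3.846=0.103 → t=1.219; u2·a0=0.0650·3.846=0.250 ≤ a1=1.053 → R1 fires; R=2 P=7 Y=20
Draw 8: a1=0.702, a2=0.112, a3=1.050, a4=0.693, a5=0.670, a0=3.227; τ=−ln(0.2000)/3.227=0.499 → t=1.718; u2·a0=0.6388·3.227=2.061; a1+…+a3=1.864 < 2.061 ≤ a1+…+a4=2.557 → R4 fires; R=4 P=6 Y=21
Draw 9: a1=1.404, a2=0.224, a3=1.800, a4=0.594, a5=1.340, a0=5.362; τ=−ln(0.9912)/5.362=0.002 → t=1.720; u2·a0=0.6149·5.362=3.297; a1+a2=1.628 < 3.297 ≤ a1+…+a3=3.428 → R3 fires; R=5 P=5 Y=23
Draw 10: a1=1.755, a2=0.280, a3=1.875, a4=0.495, a5=1.675, a0=6.080; τ=−ln(0.8351)/6.080=0.030 → t=1.749; u2·a0=0.3571·6.080=2.171; a1+a2=2.035 < 2.171 ≤ a1+…+a3=3.910 → R3 fires; R=6 P=4 Y=25
Draw 11: a1=2.106, a2=0.336, a3=1.800, a4=0.396, a5=2.010, a0=6.648; τ=−ln(0.2408)/6.648=0.214 → t=1.964; u2·a0=0.9795·6.648=6.512; a1+…+a4=4.638 < 6.512 ≤ a1+…+a5=6.648 → R5 fires; R=6 P=4 Y=27
Draw 12: a1=2.106, a2=0.336, a3=1.800, a4=0.396, a5=2.010, a0=6.648; τ=−ln(0.2538)/6.648=0.206 → t=2.170; u2·a0=0.2443·6.648=1.624 ≤ a1=2.106 → R1 fires; R=5 P=6 Y=29
Draw 13: a1=1.755, a2=0.280, a3=2.250, a4=0.594, a5=1.675, a0=6.554; τ=−ln(0.2072)/6.554=0.240 → t=2.410; u2·a0=0.3020·6.554=1.979; a1=1.755 < 1.979 ≤ a1+a2=2.035 → R2 fires; R=5 P=6 Y=31
Draw 14: a1=1.755, a2=0.280, a3=2.250, a4=0.594, a5=1.675, a0=6.554; τ=−ln(0.6633)/6.554=0.063 → t=2.473 > T=2.44: stop.
R first becomes ≥ 5 when it reaches 5 at the event at t=1.720.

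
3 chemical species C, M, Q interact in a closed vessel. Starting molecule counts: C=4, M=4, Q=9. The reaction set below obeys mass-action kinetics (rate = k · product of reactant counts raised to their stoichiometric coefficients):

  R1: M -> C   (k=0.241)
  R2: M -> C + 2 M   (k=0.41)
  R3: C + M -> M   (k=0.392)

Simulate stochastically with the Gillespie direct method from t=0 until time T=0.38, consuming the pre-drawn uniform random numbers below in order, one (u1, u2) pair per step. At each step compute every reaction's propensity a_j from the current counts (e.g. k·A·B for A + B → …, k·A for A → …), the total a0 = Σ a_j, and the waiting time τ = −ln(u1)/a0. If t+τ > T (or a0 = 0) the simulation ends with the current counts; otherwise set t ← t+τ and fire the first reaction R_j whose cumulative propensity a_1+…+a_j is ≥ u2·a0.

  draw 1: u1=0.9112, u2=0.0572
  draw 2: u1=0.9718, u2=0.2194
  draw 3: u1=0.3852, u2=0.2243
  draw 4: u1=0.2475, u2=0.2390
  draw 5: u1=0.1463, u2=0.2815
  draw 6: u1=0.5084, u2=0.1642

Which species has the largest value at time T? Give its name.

Dominant species at T: Q

t=0.000: C=4 M=4 Q=9
Draw 1: a1=0.964, a2=1.640, a3=6.272, a0=8.876; τ=−ln(0.9112)/8.876=0.010 → t=0.010; u2·a0=0.0572·8.876=0.508 ≤ a1=0.964 → R1 fires; C=5 M=3 Q=9
Draw 2: a1=0.723, a2=1.230, a3=5.880, a0=7.833; τ=−ln(0.9718)/7.833=0.004 → t=0.014; u2·a0=0.2194·7.833=1.719; a1=0.723 < 1.719 ≤ a1+a2=1.953 → R2 fires; C=6 M=4 Q=9
Draw 3: a1=0.964, a2=1.640, a3=9.408, a0=12.012; τ=−ln(0.3852)/12.012=0.079 → t=0.094; u2·a0=0.2243·12.012=2.694; a1+a2=2.604 < 2.694 ≤ a1+…+a3=12.012 → R3 fires; C=5 M=4 Q=9
Draw 4: a1=0.964, a2=1.640, a3=7.840, a0=10.444; τ=−ln(0.2475)/10.444=0.134 → t=0.227; u2·a0=0.2390·10.444=2.496; a1=0.964 < 2.496 ≤ a1+a2=2.604 → R2 fires; C=6 M=5 Q=9
Draw 5: a1=1.205, a2=2.050, a3=11.760, a0=15.015; τ=−ln(0.1463)/15.015=0.128 → t=0.355; u2·a0=0.2815·15.015=4.227; a1+a2=3.255 < 4.227 ≤ a1+…+a3=15.015 → R3 fires; C=5 M=5 Q=9
Draw 6: a1=1.205, a2=2.050, a3=9.800, a0=13.055; τ=−ln(0.5084)/13.055=0.052 → t=0.407 > T=0.38: stop.
At T=0.38: C=5 M=5 Q=9; the largest is Q.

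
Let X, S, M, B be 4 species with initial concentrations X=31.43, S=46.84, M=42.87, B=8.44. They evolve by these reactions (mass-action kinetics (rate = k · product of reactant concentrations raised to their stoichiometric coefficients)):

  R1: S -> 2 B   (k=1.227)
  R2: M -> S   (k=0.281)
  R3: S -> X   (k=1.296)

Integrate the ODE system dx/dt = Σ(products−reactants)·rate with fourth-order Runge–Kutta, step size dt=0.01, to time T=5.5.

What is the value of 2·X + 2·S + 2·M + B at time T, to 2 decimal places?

Check how each reaction changes W = 2·X + 2·S + 2·M + B (weight of products minus weight of reactants):
R1: S -> 2 B: (1·2) − (2·1) = 2 − 2 = 0
R2: M -> S: (2·1) − (2·1) = 2 − 2 = 0
R3: S -> X: (2·1) − (2·1) = 2 − 2 = 0
Every reaction leaves W unchanged, so W is conserved and no simulation is needed: W(T) = W(0) = 2·31.43 + 2·46.84 + 2·42.87 + 8.44 = 250.72

Value at T = 250.72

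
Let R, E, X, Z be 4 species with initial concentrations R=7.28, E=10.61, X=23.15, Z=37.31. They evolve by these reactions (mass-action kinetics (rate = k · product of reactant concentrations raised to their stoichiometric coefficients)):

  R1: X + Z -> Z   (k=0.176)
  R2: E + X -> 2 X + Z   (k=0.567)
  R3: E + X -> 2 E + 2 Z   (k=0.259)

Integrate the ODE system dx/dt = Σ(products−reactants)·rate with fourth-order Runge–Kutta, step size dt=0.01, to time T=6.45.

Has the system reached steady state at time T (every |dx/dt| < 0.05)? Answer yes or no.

Steady state at T: yes

RK4 with dt=0.01: 645 steps to T=6.45. Trajectory (selected grid times):
t=0.00: R=7.28 E=10.61 X=23.15 Z=37.31
t=0.72: R=7.28 E=3.82 X=0.04 Z=61.22
t=1.43: R=7.28 E=3.82 X=0.00 Z=61.23
t=2.15: R=7.28 E=3.82 X=0.00 Z=61.23
t=2.87: R=7.28 E=3.82 X=0.00 Z=61.23
t=3.58: R=7.28 E=3.82 X=0.00 Z=61.23
t=4.30: R=7.28 E=3.82 X=0.00 Z=61.23
t=5.02: R=7.28 E=3.82 X=0.00 Z=61.23
t=5.73: R=7.28 E=3.82 X=0.00 Z=61.23
t=6.45: R=7.28 E=3.82 X=0.00 Z=61.23
Rates at T: R1=0.0000, R2=0.0000, R3=0.0000
dx/dt at T (Σ net stoichiometry × rate): R=+0.0000, E=-0.0000, X=-0.0000, Z=+0.0000
Largest |dx/dt| is |-0.0000| (X) < 0.05 → steady.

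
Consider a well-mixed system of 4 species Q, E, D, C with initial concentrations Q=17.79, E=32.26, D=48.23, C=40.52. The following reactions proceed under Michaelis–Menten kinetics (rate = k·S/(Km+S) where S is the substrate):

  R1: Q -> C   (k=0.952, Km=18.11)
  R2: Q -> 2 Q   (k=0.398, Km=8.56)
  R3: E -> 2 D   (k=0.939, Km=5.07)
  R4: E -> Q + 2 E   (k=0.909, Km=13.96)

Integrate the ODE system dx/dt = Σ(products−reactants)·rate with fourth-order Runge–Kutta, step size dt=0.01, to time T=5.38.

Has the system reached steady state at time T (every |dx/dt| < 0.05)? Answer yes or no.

RK4 with dt=0.01: 538 steps to T=5.38. Trajectory (selected grid times):
t=0.00: Q=17.79 E=32.26 D=48.23 C=40.52
t=0.60: Q=18.05 E=32.15 D=49.20 C=40.80
t=1.20: Q=18.30 E=32.05 D=50.18 C=41.09
t=1.79: Q=18.55 E=31.94 D=51.13 C=41.37
t=2.39: Q=18.81 E=31.84 D=52.11 C=41.66
t=2.99: Q=19.06 E=31.73 D=53.08 C=41.96
t=3.59: Q=19.31 E=31.62 D=54.05 C=42.25
t=4.18: Q=19.55 E=31.52 D=55.00 C=42.54
t=4.78: Q=19.80 E=31.41 D=55.97 C=42.84
t=5.38: Q=20.05 E=31.30 D=56.94 C=43.14
Rates at T: R1=0.5001, R2=0.2789, R3=0.8081, R4=0.6286
dx/dt at T (Σ net stoichiometry × rate): Q=+0.4074, E=-0.1795, D=+1.6162, C=+0.5001
Largest |dx/dt| is |+1.6162| (D) ≥ 0.05 → not steady.

Steady state at T: no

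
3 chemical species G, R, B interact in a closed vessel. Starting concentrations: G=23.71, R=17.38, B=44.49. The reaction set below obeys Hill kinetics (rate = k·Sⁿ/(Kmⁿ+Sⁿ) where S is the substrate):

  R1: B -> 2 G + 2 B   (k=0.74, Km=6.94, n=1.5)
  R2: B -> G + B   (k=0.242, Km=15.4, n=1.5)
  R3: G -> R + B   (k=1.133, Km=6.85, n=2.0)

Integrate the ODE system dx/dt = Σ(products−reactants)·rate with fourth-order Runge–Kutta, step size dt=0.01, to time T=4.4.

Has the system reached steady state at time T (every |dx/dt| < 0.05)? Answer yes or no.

RK4 with dt=0.01: 440 steps to T=4.4. Trajectory (selected grid times):
t=0.00: G=23.71 R=17.38 B=44.49
t=0.49: G=23.98 R=17.89 B=45.34
t=0.98: G=24.25 R=18.41 B=46.20
t=1.47: G=24.52 R=18.92 B=47.06
t=1.96: G=24.79 R=19.44 B=47.92
t=2.44: G=25.06 R=19.94 B=48.76
t=2.93: G=25.33 R=20.46 B=49.62
t=3.42: G=25.60 R=20.98 B=50.48
t=3.91: G=25.88 R=21.50 B=51.35
t=4.40: G=26.15 R=22.01 B=52.21
Rates at T: R1=0.7058, R2=0.2086, R3=1.0603
dx/dt at T (Σ net stoichiometry × rate): G=+0.5599, R=+1.0603, B=+1.7661
Largest |dx/dt| is |+1.7661| (B) ≥ 0.05 → not steady.

Steady state at T: no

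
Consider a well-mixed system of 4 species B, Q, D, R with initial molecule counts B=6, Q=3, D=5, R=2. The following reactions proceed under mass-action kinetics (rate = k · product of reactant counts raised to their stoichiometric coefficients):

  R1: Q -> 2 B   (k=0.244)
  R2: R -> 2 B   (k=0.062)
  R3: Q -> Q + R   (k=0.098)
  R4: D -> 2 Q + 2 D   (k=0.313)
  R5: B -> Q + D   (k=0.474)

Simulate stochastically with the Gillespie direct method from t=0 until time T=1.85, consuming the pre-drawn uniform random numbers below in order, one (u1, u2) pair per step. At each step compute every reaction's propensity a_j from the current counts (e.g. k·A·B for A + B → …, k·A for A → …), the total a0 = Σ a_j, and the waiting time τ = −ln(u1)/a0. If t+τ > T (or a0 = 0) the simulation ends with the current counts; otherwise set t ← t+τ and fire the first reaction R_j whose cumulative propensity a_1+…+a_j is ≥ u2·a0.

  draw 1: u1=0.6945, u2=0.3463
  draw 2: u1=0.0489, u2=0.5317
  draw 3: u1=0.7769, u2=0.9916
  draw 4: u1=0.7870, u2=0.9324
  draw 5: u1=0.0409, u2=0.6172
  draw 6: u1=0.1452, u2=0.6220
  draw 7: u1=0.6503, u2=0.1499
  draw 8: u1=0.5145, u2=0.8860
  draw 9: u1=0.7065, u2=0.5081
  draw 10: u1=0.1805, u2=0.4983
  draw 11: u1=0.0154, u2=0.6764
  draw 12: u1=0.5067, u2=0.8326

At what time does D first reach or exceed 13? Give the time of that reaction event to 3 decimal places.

Threshold first reached at t = 1.350

t=0.000: B=6 Q=3 D=5 R=2
Draw 1: a1=0.732, a2=0.124, a3=0.294, a4=1.565, a5=2.844, a0=5.559; τ=−ln(0.6945)/5.559=0.066 → t=0.066; u2·a0=0.3463·5.559=1.925; a1+…+a3=1.150 < 1.925 ≤ a1+…+a4=2.715 → R4 fires; B=6 Q=5 D=6 R=2
Draw 2: a1=1.220, a2=0.124, a3=0.490, a4=1.878, a5=2.844, a0=6.556; τ=−ln(0.0489)/6.556=0.460 → t=0.526; u2·a0=0.5317·6.556=3.486; a1+…+a3=1.834 < 3.486 ≤ a1+…+a4=3.712 → R4 fires; B=6 Q=7 D=7 R=2
Draw 3: a1=1.708, a2=0.124, a3=0.686, a4=2.191, a5=2.844, a0=7.553; τ=−ln(0.7769)/7.553=0.033 → t=0.559; u2·a0=0.9916·7.553=7.490; a1+…+a4=4.709 < 7.490 ≤ a1+…+a5=7.553 → R5 fires; B=5 Q=8 D=8 R=2
Draw 4: a1=1.952, a2=0.124, a3=0.784, a4=2.504, a5=2.370, a0=7.734; τ=−ln(0.7870)/7.734=0.031 → t=0.590; u2·a0=0.9324·7.734=7.211; a1+…+a4=5.364 < 7.211 ≤ a1+…+a5=7.734 → R5 fires; B=4 Q=9 D=9 R=2
Draw 5: a1=2.196, a2=0.124, a3=0.882, a4=2.817, a5=1.896, a0=7.915; τ=−ln(0.0409)/7.915=0.404 → t=0.994; u2·a0=0.6172·7.915=4.885; a1+…+a3=3.202 < 4.885 ≤ a1+…+a4=6.019 → R4 fires; B=4 Q=11 D=10 R=2
Draw 6: a1=2.684, a2=0.124, a3=1.078, a4=3.130, a5=1.896, a0=8.912; τ=−ln(0.1452)/8.912=0.217 → t=1.211; u2·a0=0.6220·8.912=5.543; a1+…+a3=3.886 < 5.543 ≤ a1+…+a4=7.016 → R4 fires; B=4 Q=13 D=11 R=2
Draw 7: a1=3.172, a2=0.124, a3=1.274, a4=3.443, a5=1.896, a0=9.909; τ=−ln(0.6503)/9.909=0.043 → t=1.254; u2·a0=0.1499·9.909=1.485 ≤ a1=3.172 → R1 fires; B=6 Q=12 D=11 R=2
Draw 8: a1=2.928, a2=0.124, a3=1.176, a4=3.443, a5=2.844, a0=10.515; τ=−ln(0.5145)/10.515=0.063 → t=1.317; u2·a0=0.8860·10.515=9.316; a1+…+a4=7.671 < 9.316 ≤ a1+…+a5=10.515 → R5 fires; B=5 Q=13 D=12 R=2
Draw 9: a1=3.172, a2=0.124, a3=1.274, a4=3.756, a5=2.370, a0=10.696; τ=−ln(0.7065)/10.696=0.032 → t=1.350; u2·a0=0.5081·10.696=5.435; a1+…+a3=4.570 < 5.435 ≤ a1+…+a4=8.326 → R4 fires; B=5 Q=15 D=13 R=2
Draw 10: a1=3.660, a2=0.124, a3=1.470, a4=4.069, a5=2.370, a0=11.693; τ=−ln(0.1805)/11.693=0.146 → t=1.496; u2·a0=0.4983·11.693=5.827; a1+…+a3=5.254 < 5.827 ≤ a1+…+a4=9.323 → R4 fires; B=5 Q=17 D=14 R=2
Draw 11: a1=4.148, a2=0.124, a3=1.666, a4=4.382, a5=2.370, a0=12.690; τ=−ln(0.0154)/12.690=0.329 → t=1.825; u2·a0=0.6764·12.690=8.584; a1+…+a3=5.938 < 8.584 ≤ a1+…+a4=10.320 → R4 fires; B=5 Q=19 D=15 R=2
Draw 12: a1=4.636, a2=0.124, a3=1.862, a4=4.695, a5=2.370, a0=13.687; τ=−ln(0.5067)/13.687=0.050 → t=1.875 > T=1.85: stop.
D first becomes ≥ 13 when it reaches 13 at the event at t=1.350.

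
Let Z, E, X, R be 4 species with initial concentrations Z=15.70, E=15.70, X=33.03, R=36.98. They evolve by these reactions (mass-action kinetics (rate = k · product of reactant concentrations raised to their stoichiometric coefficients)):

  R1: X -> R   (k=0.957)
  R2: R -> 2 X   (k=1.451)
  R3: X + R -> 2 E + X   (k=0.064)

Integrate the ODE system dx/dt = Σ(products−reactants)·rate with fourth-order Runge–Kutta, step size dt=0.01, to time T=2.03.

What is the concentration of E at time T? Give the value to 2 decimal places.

E at T = 147.76

RK4 with dt=0.01: 203 steps to T=2.03. Trajectory (selected grid times):
t=0.00: Z=15.70 E=15.70 X=33.03 R=36.98
t=0.23: Z=15.70 E=47.18 X=42.93 R=20.59
t=0.45: Z=15.70 E=68.02 X=44.40 R=14.07
t=0.68: Z=15.70 E=84.23 X=43.12 R=11.43
t=0.90: Z=15.70 E=97.12 X=41.17 R=10.40
t=1.13: Z=15.70 E=109.07 X=39.09 R=9.88
t=1.35: Z=15.70 E=119.52 X=37.26 R=9.59
t=1.58: Z=15.70 E=129.67 X=35.57 R=9.36
t=1.80: Z=15.70 E=138.77 X=34.16 R=9.19
t=2.03: Z=15.70 E=147.76 X=32.86 R=9.03
Read off E at T=2.03: 147.76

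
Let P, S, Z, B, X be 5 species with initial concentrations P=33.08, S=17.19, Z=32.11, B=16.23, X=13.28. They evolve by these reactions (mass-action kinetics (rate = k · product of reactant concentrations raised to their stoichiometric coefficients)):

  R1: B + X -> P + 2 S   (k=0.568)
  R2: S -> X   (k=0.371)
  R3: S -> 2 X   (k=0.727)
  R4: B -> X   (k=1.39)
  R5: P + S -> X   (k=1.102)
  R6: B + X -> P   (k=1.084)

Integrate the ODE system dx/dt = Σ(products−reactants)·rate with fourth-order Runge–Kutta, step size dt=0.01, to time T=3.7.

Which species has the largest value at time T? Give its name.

Dominant species at T: Z

RK4 with dt=0.01: 370 steps to T=3.7. Trajectory (selected grid times):
t=0.00: P=33.08 S=17.19 Z=32.11 B=16.23 X=13.28
t=0.41: P=21.69 S=0.00 Z=32.11 B=0.00 X=26.99
t=0.82: P=21.69 S=0.00 Z=32.11 B=0.00 X=26.99
t=1.23: P=21.69 S=0.00 Z=32.11 B=0.00 X=26.99
t=1.64: P=21.69 S=0.00 Z=32.11 B=0.00 X=26.99
t=2.06: P=21.69 S=0.00 Z=32.11 B=0.00 X=26.99
t=2.47: P=21.69 S=0.00 Z=32.11 B=0.00 X=26.99
t=2.88: P=21.69 S=0.00 Z=32.11 B=0.00 X=26.99
t=3.29: P=21.69 S=0.00 Z=32.11 B=0.00 X=26.99
t=3.70: P=21.69 S=0.00 Z=32.11 B=0.00 X=26.99
At T=3.7: P=21.69 S=0.00 Z=32.11 B=0.00 X=26.99; the largest is Z.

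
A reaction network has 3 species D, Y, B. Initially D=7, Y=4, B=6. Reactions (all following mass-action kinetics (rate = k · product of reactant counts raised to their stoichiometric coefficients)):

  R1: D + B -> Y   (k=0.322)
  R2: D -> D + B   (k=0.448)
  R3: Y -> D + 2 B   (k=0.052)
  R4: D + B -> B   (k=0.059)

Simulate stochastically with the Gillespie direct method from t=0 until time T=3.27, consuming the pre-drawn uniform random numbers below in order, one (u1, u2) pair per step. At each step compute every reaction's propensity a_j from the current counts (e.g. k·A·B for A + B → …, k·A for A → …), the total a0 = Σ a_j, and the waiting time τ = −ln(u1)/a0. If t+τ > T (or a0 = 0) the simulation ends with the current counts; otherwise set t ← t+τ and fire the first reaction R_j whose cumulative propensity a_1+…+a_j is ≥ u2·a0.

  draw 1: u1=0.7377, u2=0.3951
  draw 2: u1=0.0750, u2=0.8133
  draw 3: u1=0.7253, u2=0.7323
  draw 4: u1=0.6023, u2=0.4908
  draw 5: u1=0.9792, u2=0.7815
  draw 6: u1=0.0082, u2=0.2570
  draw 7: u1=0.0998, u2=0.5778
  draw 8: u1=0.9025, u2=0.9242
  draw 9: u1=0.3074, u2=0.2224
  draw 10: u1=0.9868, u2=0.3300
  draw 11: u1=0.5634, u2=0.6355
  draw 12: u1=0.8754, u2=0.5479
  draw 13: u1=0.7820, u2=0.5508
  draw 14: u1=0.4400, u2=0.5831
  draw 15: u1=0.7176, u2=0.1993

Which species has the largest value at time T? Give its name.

t=0.000: D=7 Y=4 B=6
Draw 1: a1=13.524, a2=3.136, a3=0.208, a4=2.478, a0=19.346; τ=−ln(0.7377)/19.346=0.016 → t=0.016; u2·a0=0.3951·19.346=7.644 ≤ a1=13.524 → R1 fires; D=6 Y=5 B=5
Draw 2: a1=9.660, a2=2.688, a3=0.260, a4=1.770, a0=14.378; τ=−ln(0.0750)/14.378=0.180 → t=0.196; u2·a0=0.8133·14.378=11.694; a1=9.660 < 11.694 ≤ a1+a2=12.348 → R2 fires; D=6 Y=5 B=6
Draw 3: a1=11.592, a2=2.688, a3=0.260, a4=2.124, a0=16.664; τ=−ln(0.7253)/16.664=0.019 → t=0.215; u2·a0=0.7323·16.664=12.203; a1=11.592 < 12.203 ≤ a1+a2=14.280 → R2 fires; D=6 Y=5 B=7
Draw 4: a1=13.524, a2=2.688, a3=0.260, a4=2.478, a0=18.950; τ=−ln(0.6023)/18.950=0.027 → t=0.242; u2·a0=0.4908·18.950=9.301 ≤ a1=13.524 → R1 fires; D=5 Y=6 B=6
Draw 5: a1=9.660, a2=2.240, a3=0.312, a4=1.770, a0=13.982; τ=−ln(0.9792)/13.982=0.002 → t=0.243; u2·a0=0.7815·13.982=10.927; a1=9.660 < 10.927 ≤ a1+a2=11.900 → R2 fires; D=5 Y=6 B=7
Draw 6: a1=11.270, a2=2.240, a3=0.312, a4=2.065, a0=15.887; τ=−ln(0.0082)/15.887=0.302 → t=0.546; u2·a0=0.2570·15.887=4.083 ≤ a1=11.270 → R1 fires; D=4 Y=7 B=6
Draw 7: a1=7.728, a2=1.792, a3=0.364, a4=1.416, a0=11.300; τ=−ln(0.0998)/11.300=0.204 → t=0.750; u2·a0=0.5778·11.300=6.529 ≤ a1=7.728 → R1 fires; D=3 Y=8 B=5
Draw 8: a1=4.830, a2=1.344, a3=0.416, a4=0.885, a0=7.475; τ=−ln(0.9025)/7.475=0.014 → t=0.763; u2·a0=0.9242·7.475=6.908; a1+…+a3=6.590 < 6.908 ≤ a1+…+a4=7.475 → R4 fires; D=2 Y=8 B=5
Draw 9: a1=3.220, a2=0.896, a3=0.416, a4=0.590, a0=5.122; τ=−ln(0.3074)/5.122=0.230 → t=0.994; u2·a0=0.2224·5.122=1.139 ≤ a1=3.220 → R1 fires; D=1 Y=9 B=4
Draw 10: a1=1.288, a2=0.448, a3=0.468, a4=0.236, a0=2.440; τ=−ln(0.9868)/2.440=0.005 → t=0.999; u2·a0=0.3300·2.440=0.805 ≤ a1=1.288 → R1 fires; D=0 Y=10 B=3
Draw 11: a1=0.000, a2=0.000, a3=0.520, a4=0.000, a0=0.520; τ=−ln(0.5634)/0.520=1.103 → t=2.103; u2·a0=0.6355·0.520=0.330; a1+a2=0.000 < 0.330 ≤ a1+…+a3=0.520 → R3 fires; D=1 Y=9 B=5
Draw 12: a1=1.610, a2=0.448, a3=0.468, a4=0.295, a0=2.821; τ=−ln(0.8754)/2.821=0.047 → t=2.150; u2·a0=0.5479·2.821=1.546 ≤ a1=1.610 → R1 fires; D=0 Y=10 B=4
Draw 13: a1=0.000, a2=0.000, a3=0.520, a4=0.000, a0=0.520; τ=−ln(0.7820)/0.520=0.473 → t=2.623; u2·a0=0.5508·0.520=0.286; a1+a2=0.000 < 0.286 ≤ a1+…+a3=0.520 → R3 fires; D=1 Y=9 B=6
Draw 14: a1=1.932, a2=0.448, a3=0.468, a4=0.354, a0=3.202; τ=−ln(0.4400)/3.202=0.256 → t=2.879; u2·a0=0.5831·3.202=1.867 ≤ a1=1.932 → R1 fires; D=0 Y=10 B=5
Draw 15: a1=0.000, a2=0.000, a3=0.520, a4=0.000, a0=0.520; τ=−ln(0.7176)/0.520=0.638 → t=3.517 > T=3.27: stop.
At T=3.27: D=0 Y=10 B=5; the largest is Y.

Dominant species at T: Y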